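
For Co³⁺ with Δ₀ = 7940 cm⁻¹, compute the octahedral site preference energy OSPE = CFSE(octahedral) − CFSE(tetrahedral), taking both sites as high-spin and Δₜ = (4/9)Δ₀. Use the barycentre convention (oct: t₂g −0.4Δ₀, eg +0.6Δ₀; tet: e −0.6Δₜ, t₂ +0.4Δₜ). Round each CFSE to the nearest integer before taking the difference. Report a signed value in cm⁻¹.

Group 9 minus oxidation state +3 gives a d⁶ configuration for Co³⁺.
Octahedral high-spin t₂g⁴ eg²: CFSE = -0.4 × 7940 = -3176 cm⁻¹.
Tetrahedral: e³ t₂³, CFSE = 3(−0.6) + 3(+0.4) = -0.6Δₜ = -0.6 × (4/9) × 7940 = -2117 cm⁻¹.
Subtracting, OSPE = -3176 − (-2117) = -1059 cm⁻¹.

-1059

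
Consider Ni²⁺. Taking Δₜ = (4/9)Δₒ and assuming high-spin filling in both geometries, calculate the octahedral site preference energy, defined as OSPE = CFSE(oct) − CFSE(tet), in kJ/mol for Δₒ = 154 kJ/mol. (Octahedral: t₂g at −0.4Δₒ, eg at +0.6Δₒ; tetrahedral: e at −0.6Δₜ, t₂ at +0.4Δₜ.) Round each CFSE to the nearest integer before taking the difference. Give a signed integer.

-130

Group 10 minus oxidation state +2 gives a d⁸ configuration for Ni²⁺.
In an octahedral site d⁸ (HS) is t₂g⁶ eg², giving CFSE(oct) = -1.2Δₒ = -185 kJ/mol.
Tetrahedral e⁴ t₂⁴ gives -0.8Δₜ = -0.8 × (4/9) × 154 = -55 kJ/mol.
Subtracting, OSPE = -185 − (-55) = -130 kJ/mol.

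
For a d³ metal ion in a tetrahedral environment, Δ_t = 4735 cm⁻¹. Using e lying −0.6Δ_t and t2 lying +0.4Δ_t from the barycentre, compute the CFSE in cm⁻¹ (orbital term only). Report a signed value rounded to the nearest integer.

-3788

Tetrahedral splitting is small, so the complex is high-spin.
The d³ electrons fill as e^2 t2^1.
CFSE(orbital) = 2×(-0.6Δ_t) + 1×(0.4Δ_t) = -0.8Δ_t; with Δ_t = 4735 cm⁻¹ that is -3788 cm⁻¹.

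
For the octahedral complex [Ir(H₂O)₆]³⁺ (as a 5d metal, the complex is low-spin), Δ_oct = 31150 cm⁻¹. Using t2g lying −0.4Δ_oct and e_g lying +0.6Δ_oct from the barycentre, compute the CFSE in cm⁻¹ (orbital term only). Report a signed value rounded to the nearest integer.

-74760

H₂O is neutral, so the +3 overall charge sits on Ir: oxidation state +3.
Ir³⁺: group 9, so d-count = 9 − 3 = 6.
Electron filling gives t2g^6 e_g^0.
The orbital stabilization is -2.4Δ_oct = -2.4 × 31150 = -74760 cm⁻¹.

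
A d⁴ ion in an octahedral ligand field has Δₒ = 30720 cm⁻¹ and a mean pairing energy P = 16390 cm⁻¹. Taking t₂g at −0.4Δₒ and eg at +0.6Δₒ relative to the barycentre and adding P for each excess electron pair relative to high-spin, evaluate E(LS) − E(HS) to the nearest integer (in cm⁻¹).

High-spin: t₂g³ eg¹, CFSE = -0.6Δₒ = -18432 cm⁻¹.
Low-spin t₂g⁴ eg⁰ gives -1.6Δₒ = -49152 cm⁻¹, but forming 1 extra pair costs 1P = 16390 cm⁻¹, so E(LS) = -49152 + 16390 = -32762 cm⁻¹.
E(LS) − E(HS) = -32762 − (-18432) = -14330 cm⁻¹.

-14330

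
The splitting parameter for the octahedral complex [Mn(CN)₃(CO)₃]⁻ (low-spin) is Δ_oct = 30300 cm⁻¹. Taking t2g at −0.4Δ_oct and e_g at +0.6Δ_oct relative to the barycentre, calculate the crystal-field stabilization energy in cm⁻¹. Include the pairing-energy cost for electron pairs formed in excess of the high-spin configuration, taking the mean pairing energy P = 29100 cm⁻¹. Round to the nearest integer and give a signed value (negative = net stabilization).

Ligand charges: 3×(-1) from CN⁻ and 3×(+0) from CO sum to -3; with overall charge -1, Mn is +2.
Mn sits in group 7; removing 2 electrons leaves Mn²⁺ with 7 − 2 = 5 d electrons.
Configuration: t2g^5 e_g^0.
The orbital stabilization is -2.0Δ_oct = -2.0 × 30300 = -60600 cm⁻¹.
Relative to high-spin t2g^3 e_g^2 (0 paired), the low-spin configuration has 2 additional pairs, contributing +2 × 29100 = +58200 cm⁻¹.
Overall CFSE = -60600 + 58200 = -2400 cm⁻¹.

-2400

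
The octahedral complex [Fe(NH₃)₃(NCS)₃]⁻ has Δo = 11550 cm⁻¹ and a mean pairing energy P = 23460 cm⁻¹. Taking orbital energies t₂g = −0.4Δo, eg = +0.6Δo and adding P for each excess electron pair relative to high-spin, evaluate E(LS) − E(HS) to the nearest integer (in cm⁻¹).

Ligand charges: 3×(+0) from NH₃ and 3×(-1) from NCS⁻ sum to -3; with overall charge -1, Fe is +2.
Fe²⁺: group 8, so d-count = 8 − 2 = 6.
High-spin d⁶ fills as t₂g⁴ eg² with CFSE 4(−0.4) + 2(+0.6) = -0.4Δo = -4620 cm⁻¹.
For low-spin the configuration is t₂g⁶ eg⁰: orbital energy -2.4 × 11550 = -27720 cm⁻¹, and 2 additional pairs relative to high-spin add 46920 cm⁻¹, giving 19200 cm⁻¹.
The difference is 19200 − (-4620) = 23820 cm⁻¹, so high-spin lies lower.

23820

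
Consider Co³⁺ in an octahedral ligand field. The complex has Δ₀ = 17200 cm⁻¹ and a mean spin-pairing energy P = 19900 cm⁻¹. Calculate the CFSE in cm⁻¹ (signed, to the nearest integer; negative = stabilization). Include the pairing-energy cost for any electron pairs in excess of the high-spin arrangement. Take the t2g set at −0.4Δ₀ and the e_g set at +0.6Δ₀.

-6880

Co is in group 9, so Co³⁺ is d⁶ (9 − 3 = 6).
Δ₀ < P, so pairing is avoided: the ground state is high-spin.
Configuration: t2g^4 e_g^2.
Orbital CFSE = -0.4Δ₀ = -0.4 × 17200 = -6880 cm⁻¹.
High-spin has no excess pairs, so no pairing correction applies.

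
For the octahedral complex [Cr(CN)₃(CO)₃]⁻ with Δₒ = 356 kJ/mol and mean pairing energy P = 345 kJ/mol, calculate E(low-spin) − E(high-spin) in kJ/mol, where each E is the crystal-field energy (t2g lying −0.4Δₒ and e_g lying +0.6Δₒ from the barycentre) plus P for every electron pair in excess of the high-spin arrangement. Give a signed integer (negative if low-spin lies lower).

-11

Ligand charges: 3×(-1) from CN⁻ and 3×(+0) from CO sum to -3; with overall charge -1, Cr is +2.
Group 6 minus oxidation state +2 gives a d⁴ configuration for Cr²⁺.
High-spin: t2g^3 e_g^1, CFSE = -0.6Δₒ = -214 kJ/mol.
For low-spin the configuration is t2g^4 e_g^0: orbital energy -1.6 × 356 = -570 kJ/mol, and 1 additional pair relative to high-spin adds 345 kJ/mol, giving -225 kJ/mol.
E(LS) − E(HS) = -225 − (-214) = -11 kJ/mol.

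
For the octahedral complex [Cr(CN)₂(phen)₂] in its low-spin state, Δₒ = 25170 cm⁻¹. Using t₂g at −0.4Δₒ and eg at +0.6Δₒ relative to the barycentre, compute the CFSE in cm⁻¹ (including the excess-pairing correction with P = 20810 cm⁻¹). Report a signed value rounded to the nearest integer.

Ligand charges: 2×(-1) from CN⁻ and 2×(+0) from phen sum to -2; with overall charge +0, Cr is +2.
Cr sits in group 6; removing 2 electrons leaves Cr²⁺ with 6 − 2 = 4 d electrons.
The d⁴ electrons fill as t₂g⁴ eg⁰.
The orbital stabilization is -1.6Δₒ = -1.6 × 25170 = -40272 cm⁻¹.
High-spin d⁴ would be t₂g³ eg¹ with 0 pairs; low-spin has 1, so 1 excess pair costs +1P = +20810 cm⁻¹.
Combining: -40272 + 20810 = -19462 cm⁻¹.

-19462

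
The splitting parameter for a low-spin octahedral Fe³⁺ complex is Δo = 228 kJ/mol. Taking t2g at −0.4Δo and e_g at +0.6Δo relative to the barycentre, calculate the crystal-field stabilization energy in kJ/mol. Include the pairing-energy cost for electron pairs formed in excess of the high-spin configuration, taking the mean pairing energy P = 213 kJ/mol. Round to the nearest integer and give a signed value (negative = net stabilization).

Fe³⁺: group 8, so d-count = 8 − 3 = 5.
Electron filling gives t2g^5 e_g^0.
The orbital stabilization is -2.0Δo = -2.0 × 228 = -456 kJ/mol.
Pairing penalty: 2 pairs vs 0 in the high-spin reference → 2 extra × P = 426 kJ/mol.
Overall CFSE = -456 + 426 = -30 kJ/mol.

-30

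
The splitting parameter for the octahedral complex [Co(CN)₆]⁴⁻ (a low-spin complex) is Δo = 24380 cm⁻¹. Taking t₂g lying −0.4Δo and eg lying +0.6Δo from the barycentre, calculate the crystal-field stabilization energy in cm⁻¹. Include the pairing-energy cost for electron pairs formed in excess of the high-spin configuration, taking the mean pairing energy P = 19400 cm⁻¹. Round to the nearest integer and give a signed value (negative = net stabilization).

-24484

Each CN⁻ contributes -1; 6 × (-1) = -6. With overall charge -4, Co is in the +2 oxidation state.
Co sits in group 9; removing 2 electrons leaves Co²⁺ with 9 − 2 = 7 d electrons.
Electron filling gives t₂g⁶ eg¹.
Orbital CFSE = 6(-0.4) + 1(0.6) = -1.8Δo = -1.8 × 24380 = -43884 cm⁻¹.
Relative to high-spin t₂g⁵ eg² (2 paired), the low-spin configuration has 1 additional pair, contributing +1 × 19400 = +19400 cm⁻¹.
Combining: -43884 + 19400 = -24484 cm⁻¹.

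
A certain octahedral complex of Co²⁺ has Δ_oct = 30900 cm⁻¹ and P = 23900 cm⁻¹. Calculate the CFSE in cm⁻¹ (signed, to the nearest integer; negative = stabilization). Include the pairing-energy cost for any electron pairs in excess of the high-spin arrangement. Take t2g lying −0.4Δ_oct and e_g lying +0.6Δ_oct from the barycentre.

-31720

Co sits in group 9; removing 2 electrons leaves Co²⁺ with 9 − 2 = 7 d electrons.
Since Δ_oct = 30900 cm⁻¹ > P = 23900 cm⁻¹, the complex adopts the low-spin configuration.
Configuration: t2g^6 e_g^1.
Orbital CFSE = -1.8Δ_oct = -1.8 × 30900 = -55620 cm⁻¹.
Excess pairs vs high-spin: 3 − 2 = 1; pairing cost = +23900 cm⁻¹.
Net CFSE = -55620 + 23900 = -31720 cm⁻¹.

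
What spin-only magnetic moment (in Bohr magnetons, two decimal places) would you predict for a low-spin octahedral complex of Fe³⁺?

1.73 Bohr magnetons

Fe³⁺: group 8, so d-count = 8 − 3 = 5.
Configuration: t₂g⁵ eg⁰ → 1 unpaired electron.
μ(spin-only) = √[1(1+2)] = √3 ≈ 1.73 Bohr magnetons.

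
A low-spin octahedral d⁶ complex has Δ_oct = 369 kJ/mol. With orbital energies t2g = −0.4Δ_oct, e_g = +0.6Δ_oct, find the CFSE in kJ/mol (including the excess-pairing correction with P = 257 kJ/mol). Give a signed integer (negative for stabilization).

-372

Configuration: t2g^6 e_g^0.
CFSE(orbital) = 6×(-0.4Δ_oct) + 0×(0.6Δ_oct) = -2.4Δ_oct; with Δ_oct = 369 kJ/mol that is -886 kJ/mol.
Pairing penalty: 3 pairs vs 1 in the high-spin reference → 2 extra × P = 514 kJ/mol.
Overall CFSE = -886 + 514 = -372 kJ/mol.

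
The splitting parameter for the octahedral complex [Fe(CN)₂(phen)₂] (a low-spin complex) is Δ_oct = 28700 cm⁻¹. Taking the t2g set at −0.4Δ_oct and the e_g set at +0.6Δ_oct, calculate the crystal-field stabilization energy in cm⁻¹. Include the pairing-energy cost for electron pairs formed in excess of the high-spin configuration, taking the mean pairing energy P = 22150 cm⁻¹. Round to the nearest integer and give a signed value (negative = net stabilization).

-24580

Ligand charges: 2×(-1) from CN⁻ and 2×(+0) from phen sum to -2; with overall charge +0, Fe is +2.
Fe sits in group 8; removing 2 electrons leaves Fe²⁺ with 8 − 2 = 6 d electrons.
The d⁶ electrons fill as t2g^6 e_g^0.
The orbital stabilization is -2.4Δ_oct = -2.4 × 28700 = -68880 cm⁻¹.
Pairing penalty: 3 pairs vs 1 in the high-spin reference → 2 extra × P = 44300 cm⁻¹.
Overall CFSE = -68880 + 44300 = -24580 cm⁻¹.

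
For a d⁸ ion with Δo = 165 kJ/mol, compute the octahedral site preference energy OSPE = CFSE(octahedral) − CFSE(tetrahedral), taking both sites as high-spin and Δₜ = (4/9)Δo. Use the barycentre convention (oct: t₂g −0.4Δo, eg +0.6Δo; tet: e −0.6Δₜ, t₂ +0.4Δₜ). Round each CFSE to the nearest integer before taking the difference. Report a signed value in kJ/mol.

-139

Octahedral high-spin t₂g⁶ eg²: CFSE = -1.2 × 165 = -198 kJ/mol.
In a tetrahedral site the filling is e⁴ t₂⁴: CFSE(tet) = -0.8Δₜ = -0.8 × (4/9)(165) = -59 kJ/mol.
OSPE = CFSE(oct) − CFSE(tet) = -198 − (-59) = -139 kJ/mol.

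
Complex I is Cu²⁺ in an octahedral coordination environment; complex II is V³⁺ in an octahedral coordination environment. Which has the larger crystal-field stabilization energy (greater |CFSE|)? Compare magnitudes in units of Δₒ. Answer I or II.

II

I: Cu²⁺: group 11, so d-count = 11 − 2 = 9; For octahedral d⁹ the high- and low-spin configurations coincide; t₂g⁶ eg³, CFSE = -0.6Δₒ.
II: V is in group 5, so V³⁺ is d² (5 − 3 = 2); For octahedral d² the high- and low-spin configurations coincide; t2g^2 e_g^0, CFSE = -0.8Δₒ.
So II has the larger |CFSE|.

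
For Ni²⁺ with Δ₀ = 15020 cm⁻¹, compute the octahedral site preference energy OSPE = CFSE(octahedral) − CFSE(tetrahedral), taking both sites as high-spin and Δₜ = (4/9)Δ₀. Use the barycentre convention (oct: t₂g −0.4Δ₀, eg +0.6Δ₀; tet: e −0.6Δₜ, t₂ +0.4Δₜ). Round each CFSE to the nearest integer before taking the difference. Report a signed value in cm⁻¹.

Ni sits in group 10; removing 2 electrons leaves Ni²⁺ with 10 − 2 = 8 d electrons.
Octahedral high-spin t₂g⁶ eg²: CFSE = -1.2 × 15020 = -18024 cm⁻¹.
Tetrahedral: e⁴ t₂⁴, CFSE = 4(−0.6) + 4(+0.4) = -0.8Δₜ = -0.8 × (4/9) × 15020 = -5340 cm⁻¹.
Subtracting, OSPE = -18024 − (-5340) = -12684 cm⁻¹.

-12684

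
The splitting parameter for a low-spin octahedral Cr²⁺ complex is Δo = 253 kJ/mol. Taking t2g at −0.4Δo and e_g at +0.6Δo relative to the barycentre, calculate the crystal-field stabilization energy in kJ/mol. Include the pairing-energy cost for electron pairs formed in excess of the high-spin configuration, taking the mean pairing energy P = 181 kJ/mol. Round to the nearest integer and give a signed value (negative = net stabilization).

-224

Group 6 minus oxidation state +2 gives a d⁴ configuration for Cr²⁺.
Configuration: t2g^4 e_g^0.
The orbital stabilization is -1.6Δo = -1.6 × 253 = -405 kJ/mol.
Pairing penalty: 1 pair vs 0 in the high-spin reference → 1 extra × P = 181 kJ/mol.
Overall CFSE = -405 + 181 = -224 kJ/mol.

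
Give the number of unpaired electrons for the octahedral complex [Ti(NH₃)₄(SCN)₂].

2

Ligand charges: 4×(+0) from NH₃ and 2×(-1) from SCN⁻ sum to -2; with overall charge +0, Ti is +2.
Ti sits in group 4; removing 2 electrons leaves Ti²⁺ with 4 − 2 = 2 d electrons.
Configuration: t₂g² eg⁰, giving 2 unpaired electrons.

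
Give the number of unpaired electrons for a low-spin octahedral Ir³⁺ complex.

Ir³⁺: group 9, so d-count = 9 − 3 = 6.
Configuration: t2g^6 e_g^0, giving 0 unpaired electrons.

0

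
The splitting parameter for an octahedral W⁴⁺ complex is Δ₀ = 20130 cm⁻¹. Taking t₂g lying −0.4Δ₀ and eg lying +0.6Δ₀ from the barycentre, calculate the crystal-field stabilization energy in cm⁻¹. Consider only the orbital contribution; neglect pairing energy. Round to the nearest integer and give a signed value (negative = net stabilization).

-16104

W sits in group 6; removing 4 electrons leaves W⁴⁺ with 6 − 4 = 2 d electrons.
Electron filling gives t₂g² eg⁰.
The orbital stabilization is -0.8Δ₀ = -0.8 × 20130 = -16104 cm⁻¹.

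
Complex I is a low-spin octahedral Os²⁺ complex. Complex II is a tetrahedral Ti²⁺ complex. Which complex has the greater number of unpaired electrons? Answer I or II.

I: Os²⁺: group 8, so d-count = 8 − 2 = 6; t2g^6 e_g^0 → 0 unpaired.
II: Group 4 minus oxidation state +2 gives a d² configuration for Ti²⁺; Tetrahedral splitting is small, so the complex is high-spin; e^2 t2^0 → 2 unpaired.
So II has more unpaired electrons.

II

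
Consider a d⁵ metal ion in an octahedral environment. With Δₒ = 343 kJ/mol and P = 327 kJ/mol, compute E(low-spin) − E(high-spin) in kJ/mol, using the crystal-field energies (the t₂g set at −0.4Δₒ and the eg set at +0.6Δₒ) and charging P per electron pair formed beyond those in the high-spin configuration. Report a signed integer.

High-spin: t₂g³ eg², CFSE = 0.0Δₒ = 0 kJ/mol.
Low-spin t₂g⁵ eg⁰ gives -2.0Δₒ = -686 kJ/mol, but forming 2 extra pairs costs 2P = 654 kJ/mol, so E(LS) = -686 + 654 = -32 kJ/mol.
Thus E(LS) − E(HS) = -32 kJ/mol.

-32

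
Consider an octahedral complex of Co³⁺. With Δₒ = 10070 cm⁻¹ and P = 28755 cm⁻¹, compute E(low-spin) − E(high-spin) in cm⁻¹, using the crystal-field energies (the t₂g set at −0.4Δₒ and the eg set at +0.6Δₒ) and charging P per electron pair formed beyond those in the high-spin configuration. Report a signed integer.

Group 9 minus oxidation state +3 gives a d⁶ configuration for Co³⁺.
High-spin: t₂g⁴ eg², CFSE = -0.4Δₒ = -4028 cm⁻¹.
Low-spin t₂g⁶ eg⁰ gives -2.4Δₒ = -24168 cm⁻¹, but forming 2 extra pairs costs 2P = 57510 cm⁻¹, so E(LS) = -24168 + 57510 = 33342 cm⁻¹.
E(LS) − E(HS) = 33342 − (-4028) = 37370 cm⁻¹.

37370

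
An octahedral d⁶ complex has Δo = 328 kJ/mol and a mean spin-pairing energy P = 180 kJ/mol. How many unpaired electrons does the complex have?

Since Δo = 328 kJ/mol > P = 180 kJ/mol, the complex adopts the low-spin configuration.
Configuration: t₂g⁶ eg⁰.
Unpaired electrons: 0.

0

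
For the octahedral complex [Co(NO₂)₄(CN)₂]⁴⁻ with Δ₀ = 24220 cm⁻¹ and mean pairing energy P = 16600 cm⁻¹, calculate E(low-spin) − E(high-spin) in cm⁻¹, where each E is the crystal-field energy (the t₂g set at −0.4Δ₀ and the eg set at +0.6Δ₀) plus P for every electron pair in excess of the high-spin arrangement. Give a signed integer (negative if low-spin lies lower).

-7620

Ligand charges: 4×(-1) from NO₂⁻ and 2×(-1) from CN⁻ sum to -6; with overall charge -4, Co is +2.
Group 9 minus oxidation state +2 gives a d⁷ configuration for Co²⁺.
High-spin d⁷ fills as t₂g⁵ eg² with CFSE 5(−0.4) + 2(+0.6) = -0.8Δ₀ = -19376 cm⁻¹.
Low-spin t₂g⁶ eg¹ gives -1.8Δ₀ = -43596 cm⁻¹, but forming 1 extra pair costs 1P = 16600 cm⁻¹, so E(LS) = -43596 + 16600 = -26996 cm⁻¹.
E(LS) − E(HS) = -26996 − (-19376) = -7620 cm⁻¹.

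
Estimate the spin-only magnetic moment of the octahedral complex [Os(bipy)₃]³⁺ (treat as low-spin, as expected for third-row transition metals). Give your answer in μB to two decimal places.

1.73 μB

bipy is neutral, so the +3 overall charge sits on Os: oxidation state +3.
Os sits in group 8; removing 3 electrons leaves Os³⁺ with 8 − 3 = 5 d electrons.
Configuration: t2g^5 e_g^0 → 1 unpaired electron.
μ(spin-only) = √[1(1+2)] = √3 ≈ 1.73 μB.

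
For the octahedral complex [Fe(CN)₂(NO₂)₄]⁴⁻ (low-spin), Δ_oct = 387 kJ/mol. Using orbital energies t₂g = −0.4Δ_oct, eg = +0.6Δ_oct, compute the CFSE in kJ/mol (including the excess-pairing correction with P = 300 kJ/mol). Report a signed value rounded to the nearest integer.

Ligand charges: 2×(-1) from CN⁻ and 4×(-1) from NO₂⁻ sum to -6; with overall charge -4, Fe is +2.
Fe sits in group 8; removing 2 electrons leaves Fe²⁺ with 8 − 2 = 6 d electrons.
Electron filling gives t₂g⁶ eg⁰.
CFSE(orbital) = 6×(-0.4Δ_oct) + 0×(0.6Δ_oct) = -2.4Δ_oct; with Δ_oct = 387 kJ/mol that is -929 kJ/mol.
High-spin d⁶ would be t₂g⁴ eg² with 1 pair; low-spin has 3, so 2 excess pairs cost +2P = +600 kJ/mol.
Overall CFSE = -929 + 600 = -329 kJ/mol.

-329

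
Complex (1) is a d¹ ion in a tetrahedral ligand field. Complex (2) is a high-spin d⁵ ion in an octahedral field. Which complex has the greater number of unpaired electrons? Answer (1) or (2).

(1): Tetrahedral splitting is small, so the complex is high-spin; e¹ t₂⁰ → 1 unpaired.
(2): t2g^3 e_g^2 → 5 unpaired.
So (2) has more unpaired electrons.

(2)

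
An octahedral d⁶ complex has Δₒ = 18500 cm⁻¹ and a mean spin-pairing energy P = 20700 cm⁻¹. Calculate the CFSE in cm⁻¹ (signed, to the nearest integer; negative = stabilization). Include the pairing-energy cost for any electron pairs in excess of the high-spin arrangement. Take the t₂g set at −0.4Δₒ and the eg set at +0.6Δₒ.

-7400

With Δₒ < P the complex is high-spin.
Filling d⁶ accordingly: t₂g⁴ eg².
Orbital CFSE = -0.4Δₒ = -0.4 × 18500 = -7400 cm⁻¹.
High-spin has no excess pairs, so no pairing correction applies.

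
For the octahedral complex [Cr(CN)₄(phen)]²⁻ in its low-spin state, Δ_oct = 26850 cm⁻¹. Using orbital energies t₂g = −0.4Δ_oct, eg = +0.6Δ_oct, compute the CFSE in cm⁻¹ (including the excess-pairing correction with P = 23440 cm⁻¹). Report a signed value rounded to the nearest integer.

-19520

Ligand charges: 4×(-1) from CN⁻ and 1×(+0) from phen sum to -4; with overall charge -2, Cr is +2.
Group 6 minus oxidation state +2 gives a d⁴ configuration for Cr²⁺.
Electron filling gives t₂g⁴ eg⁰.
Orbital CFSE = 4(-0.4) + 0(0.6) = -1.6Δ_oct = -1.6 × 26850 = -42960 cm⁻¹.
Relative to high-spin t₂g³ eg¹ (0 paired), the low-spin configuration has 1 additional pair, contributing +1 × 23440 = +23440 cm⁻¹.
Combining: -42960 + 23440 = -19520 cm⁻¹.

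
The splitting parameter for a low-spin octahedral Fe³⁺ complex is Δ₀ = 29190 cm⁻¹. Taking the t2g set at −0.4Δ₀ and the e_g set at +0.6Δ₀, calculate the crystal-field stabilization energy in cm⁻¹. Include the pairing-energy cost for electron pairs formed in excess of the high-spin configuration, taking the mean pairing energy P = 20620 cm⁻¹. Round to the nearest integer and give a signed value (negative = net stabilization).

Fe³⁺: group 8, so d-count = 8 − 3 = 5.
Configuration: t2g^5 e_g^0.
CFSE(orbital) = 5×(-0.4Δ₀) + 0×(0.6Δ₀) = -2.0Δ₀; with Δ₀ = 29190 cm⁻¹ that is -58380 cm⁻¹.
High-spin d⁵ would be t2g^3 e_g^2 with 0 pairs; low-spin has 2, so 2 excess pairs cost +2P = +41240 cm⁻¹.
Net CFSE = -58380 + 41240 = -17140 cm⁻¹.

-17140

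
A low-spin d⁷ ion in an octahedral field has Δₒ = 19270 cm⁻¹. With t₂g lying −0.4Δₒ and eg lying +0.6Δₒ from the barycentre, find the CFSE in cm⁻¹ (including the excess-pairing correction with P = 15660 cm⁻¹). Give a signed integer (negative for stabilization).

Configuration: t₂g⁶ eg¹.
The orbital stabilization is -1.8Δₒ = -1.8 × 19270 = -34686 cm⁻¹.
Relative to high-spin t₂g⁵ eg² (2 paired), the low-spin configuration has 1 additional pair, contributing +1 × 15660 = +15660 cm⁻¹.
Combining: -34686 + 15660 = -19026 cm⁻¹.

-19026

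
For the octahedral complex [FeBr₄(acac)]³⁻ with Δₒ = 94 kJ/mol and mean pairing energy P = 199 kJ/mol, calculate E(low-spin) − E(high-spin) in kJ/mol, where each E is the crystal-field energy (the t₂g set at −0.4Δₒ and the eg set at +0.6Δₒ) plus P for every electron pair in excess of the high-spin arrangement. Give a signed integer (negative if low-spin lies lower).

210

Ligand charges: 4×(-1) from Br⁻ and 1×(-1) from acac⁻ sum to -5; with overall charge -3, Fe is +2.
Group 8 minus oxidation state +2 gives a d⁶ configuration for Fe²⁺.
High-spin d⁶ fills as t₂g⁴ eg² with CFSE 4(−0.4) + 2(+0.6) = -0.4Δₒ = -38 kJ/mol.
Low-spin: t₂g⁶ eg⁰, orbital CFSE = -2.4Δₒ = -226 kJ/mol; plus 2 excess pairs × P = +398 kJ/mol; total 172 kJ/mol.
Thus E(LS) − E(HS) = 210 kJ/mol.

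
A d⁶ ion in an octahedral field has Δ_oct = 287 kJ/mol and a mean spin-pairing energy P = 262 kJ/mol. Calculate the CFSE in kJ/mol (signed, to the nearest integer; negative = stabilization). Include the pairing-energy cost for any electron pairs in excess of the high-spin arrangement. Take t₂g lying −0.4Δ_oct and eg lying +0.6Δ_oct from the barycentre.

Δ_oct > P, so pairing is preferred: the ground state is low-spin.
Configuration: t₂g⁶ eg⁰.
Orbital CFSE = -2.4Δ_oct = -2.4 × 287 = -689 kJ/mol.
Excess pairs vs high-spin: 3 − 1 = 2; pairing cost = +524 kJ/mol.
Net CFSE = -689 + 524 = -165 kJ/mol.

-165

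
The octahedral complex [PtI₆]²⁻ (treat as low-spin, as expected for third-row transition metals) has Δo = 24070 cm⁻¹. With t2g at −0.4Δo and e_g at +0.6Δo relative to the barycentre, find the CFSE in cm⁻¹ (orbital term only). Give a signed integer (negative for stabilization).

-57768

Each I⁻ contributes -1; 6 × (-1) = -6. With overall charge -2, Pt is in the +4 oxidation state.
Pt sits in group 10; removing 4 electrons leaves Pt⁴⁺ with 10 − 4 = 6 d electrons.
Electron filling gives t2g^6 e_g^0.
CFSE(orbital) = 6×(-0.4Δo) + 0×(0.6Δo) = -2.4Δo; with Δo = 24070 cm⁻¹ that is -57768 cm⁻¹.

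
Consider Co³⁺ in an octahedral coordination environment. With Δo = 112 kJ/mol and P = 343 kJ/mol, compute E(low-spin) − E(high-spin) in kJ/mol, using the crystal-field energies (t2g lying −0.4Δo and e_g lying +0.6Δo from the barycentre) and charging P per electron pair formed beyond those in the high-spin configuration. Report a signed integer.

462

Co³⁺: group 9, so d-count = 9 − 3 = 6.
In the high-spin limit (t2g^4 e_g^2) the orbital term is -0.4Δo = -45 kJ/mol, with no excess pairing.
Low-spin t2g^6 e_g^0 gives -2.4Δo = -269 kJ/mol, but forming 2 extra pairs costs 2P = 686 kJ/mol, so E(LS) = -269 + 686 = 417 kJ/mol.
E(LS) − E(HS) = 417 − (-45) = 462 kJ/mol.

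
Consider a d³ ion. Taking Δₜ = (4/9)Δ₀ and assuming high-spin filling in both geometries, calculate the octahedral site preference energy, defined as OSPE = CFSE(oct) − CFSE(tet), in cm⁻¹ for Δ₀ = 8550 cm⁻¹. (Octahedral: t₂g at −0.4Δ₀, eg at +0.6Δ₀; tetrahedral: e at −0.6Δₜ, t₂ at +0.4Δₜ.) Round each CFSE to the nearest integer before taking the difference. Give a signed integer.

-7220

In an octahedral site d³ (HS) is t2g^3 e_g^0, giving CFSE(oct) = -1.2Δ₀ = -10260 cm⁻¹.
In a tetrahedral site the filling is e^2 t2^1: CFSE(tet) = -0.8Δₜ = -0.8 × (4/9)(8550) = -3040 cm⁻¹.
OSPE = -10260 − (-3040) = -7220 cm⁻¹.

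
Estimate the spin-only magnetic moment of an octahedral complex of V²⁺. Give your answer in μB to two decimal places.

Group 5 minus oxidation state +2 gives a d³ configuration for V²⁺.
For octahedral d³ the high- and low-spin configurations coincide.
Configuration: t2g^3 e_g^0 → 3 unpaired electrons.
μ(spin-only) = √[3(3+2)] = √15 ≈ 3.87 μB.

3.87 μB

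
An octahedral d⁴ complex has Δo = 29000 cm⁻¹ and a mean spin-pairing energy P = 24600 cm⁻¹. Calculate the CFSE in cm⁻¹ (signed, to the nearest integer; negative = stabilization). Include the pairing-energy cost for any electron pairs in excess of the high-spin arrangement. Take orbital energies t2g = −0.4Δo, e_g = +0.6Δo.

Since Δo = 29000 cm⁻¹ > P = 24600 cm⁻¹, the complex adopts the low-spin configuration.
That gives t2g^4 e_g^0.
Orbital CFSE = -1.6Δo = -1.6 × 29000 = -46400 cm⁻¹.
Excess pairs vs high-spin: 1 − 0 = 1; pairing cost = +24600 cm⁻¹.
Net CFSE = -46400 + 24600 = -21800 cm⁻¹.

-21800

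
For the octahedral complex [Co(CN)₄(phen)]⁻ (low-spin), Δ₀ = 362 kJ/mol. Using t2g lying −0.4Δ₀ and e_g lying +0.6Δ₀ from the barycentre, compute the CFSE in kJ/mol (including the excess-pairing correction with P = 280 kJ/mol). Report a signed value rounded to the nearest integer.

-309

Ligand charges: 4×(-1) from CN⁻ and 1×(+0) from phen sum to -4; with overall charge -1, Co is +3.
Group 9 minus oxidation state +3 gives a d⁶ configuration for Co³⁺.
The d⁶ electrons fill as t2g^6 e_g^0.
Orbital CFSE = 6(-0.4) + 0(0.6) = -2.4Δ₀ = -2.4 × 362 = -869 kJ/mol.
High-spin d⁶ would be t2g^4 e_g^2 with 1 pair; low-spin has 3, so 2 excess pairs cost +2P = +560 kJ/mol.
Combining: -869 + 560 = -309 kJ/mol.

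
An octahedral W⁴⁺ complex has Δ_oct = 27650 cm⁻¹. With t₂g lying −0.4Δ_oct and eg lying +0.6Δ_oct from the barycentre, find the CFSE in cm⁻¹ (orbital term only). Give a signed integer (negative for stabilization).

W is in group 6, so W⁴⁺ is d² (6 − 4 = 2).
For octahedral d² the high- and low-spin configurations coincide.
Electron filling gives t₂g² eg⁰.
The orbital stabilization is -0.8Δ_oct = -0.8 × 27650 = -22120 cm⁻¹.

-22120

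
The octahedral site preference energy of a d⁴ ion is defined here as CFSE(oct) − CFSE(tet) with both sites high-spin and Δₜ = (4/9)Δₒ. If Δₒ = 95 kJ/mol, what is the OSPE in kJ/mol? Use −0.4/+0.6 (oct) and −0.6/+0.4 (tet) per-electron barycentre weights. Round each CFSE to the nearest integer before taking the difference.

Octahedral (high-spin): t2g^3 e_g^1, CFSE = 3(−0.4) + 1(+0.6) = -0.6Δₒ = -0.6 × 95 = -57 kJ/mol.
In a tetrahedral site the filling is e^2 t2^2: CFSE(tet) = -0.4Δₜ = -0.4 × (4/9)(95) = -17 kJ/mol.
OSPE = -57 − (-17) = -40 kJ/mol.

-40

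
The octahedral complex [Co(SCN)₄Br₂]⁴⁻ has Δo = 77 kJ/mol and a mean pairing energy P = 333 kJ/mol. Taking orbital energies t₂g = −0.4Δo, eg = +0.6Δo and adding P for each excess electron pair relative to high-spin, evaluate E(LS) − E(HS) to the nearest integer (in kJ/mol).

Ligand charges: 4×(-1) from SCN⁻ and 2×(-1) from Br⁻ sum to -6; with overall charge -4, Co is +2.
Co is in group 9, so Co²⁺ is d⁷ (9 − 2 = 7).
High-spin d⁷ fills as t₂g⁵ eg² with CFSE 5(−0.4) + 2(+0.6) = -0.8Δo = -62 kJ/mol.
For low-spin the configuration is t₂g⁶ eg¹: orbital energy -1.8 × 77 = -139 kJ/mol, and 1 additional pair relative to high-spin adds 333 kJ/mol, giving 194 kJ/mol.
Thus E(LS) − E(HS) = 256 kJ/mol.

256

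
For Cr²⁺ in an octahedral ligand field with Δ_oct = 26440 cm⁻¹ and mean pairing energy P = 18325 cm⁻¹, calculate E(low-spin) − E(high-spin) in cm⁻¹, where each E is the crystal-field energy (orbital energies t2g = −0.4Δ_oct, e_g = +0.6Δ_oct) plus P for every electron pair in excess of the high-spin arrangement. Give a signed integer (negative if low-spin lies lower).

-8115

Group 6 minus oxidation state +2 gives a d⁴ configuration for Cr²⁺.
High-spin: t2g^3 e_g^1, CFSE = -0.6Δ_oct = -15864 cm⁻¹.
Low-spin t2g^4 e_g^0 gives -1.6Δ_oct = -42304 cm⁻¹, but forming 1 extra pair costs 1P = 18325 cm⁻¹, so E(LS) = -42304 + 18325 = -23979 cm⁻¹.
Thus E(LS) − E(HS) = -8115 cm⁻¹.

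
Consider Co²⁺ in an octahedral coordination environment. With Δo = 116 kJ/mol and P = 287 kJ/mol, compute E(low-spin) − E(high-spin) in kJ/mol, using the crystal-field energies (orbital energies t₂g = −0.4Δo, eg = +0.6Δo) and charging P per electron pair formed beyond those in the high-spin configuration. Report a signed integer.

Co sits in group 9; removing 2 electrons leaves Co²⁺ with 9 − 2 = 7 d electrons.
In the high-spin limit (t₂g⁵ eg²) the orbital term is -0.8Δo = -93 kJ/mol, with no excess pairing.
For low-spin the configuration is t₂g⁶ eg¹: orbital energy -1.8 × 116 = -209 kJ/mol, and 1 additional pair relative to high-spin adds 287 kJ/mol, giving 78 kJ/mol.
E(LS) − E(HS) = 78 − (-93) = 171 kJ/mol.

171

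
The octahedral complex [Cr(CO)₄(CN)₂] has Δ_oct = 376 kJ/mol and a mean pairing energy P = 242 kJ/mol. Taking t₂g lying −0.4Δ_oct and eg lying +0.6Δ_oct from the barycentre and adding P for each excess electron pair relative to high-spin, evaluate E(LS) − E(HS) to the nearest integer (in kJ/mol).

Ligand charges: 4×(+0) from CO and 2×(-1) from CN⁻ sum to -2; with overall charge +0, Cr is +2.
Group 6 minus oxidation state +2 gives a d⁴ configuration for Cr²⁺.
High-spin d⁴ fills as t₂g³ eg¹ with CFSE 3(−0.4) + 1(+0.6) = -0.6Δ_oct = -226 kJ/mol.
For low-spin the configuration is t₂g⁴ eg⁰: orbital energy -1.6 × 376 = -602 kJ/mol, and 1 additional pair relative to high-spin adds 242 kJ/mol, giving -360 kJ/mol.
E(LS) − E(HS) = -360 − (-226) = -134 kJ/mol.

-134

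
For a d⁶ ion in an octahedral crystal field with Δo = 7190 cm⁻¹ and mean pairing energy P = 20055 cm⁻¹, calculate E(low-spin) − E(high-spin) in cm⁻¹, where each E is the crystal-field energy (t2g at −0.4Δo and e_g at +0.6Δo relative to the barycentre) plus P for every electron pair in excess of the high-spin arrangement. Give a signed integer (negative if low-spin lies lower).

25730

High-spin: t2g^4 e_g^2, CFSE = -0.4Δo = -2876 cm⁻¹.
Low-spin: t2g^6 e_g^0, orbital CFSE = -2.4Δo = -17256 cm⁻¹; plus 2 excess pairs × P = +40110 cm⁻¹; total 22854 cm⁻¹.
E(LS) − E(HS) = 22854 − (-2876) = 25730 cm⁻¹.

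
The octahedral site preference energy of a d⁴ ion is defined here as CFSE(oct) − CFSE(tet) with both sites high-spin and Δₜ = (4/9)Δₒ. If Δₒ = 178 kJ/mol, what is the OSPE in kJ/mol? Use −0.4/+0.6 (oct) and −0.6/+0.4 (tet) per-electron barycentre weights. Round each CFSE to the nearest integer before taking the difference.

-75

In an octahedral site d⁴ (HS) is t₂g³ eg¹, giving CFSE(oct) = -0.6Δₒ = -107 kJ/mol.
Tetrahedral e² t₂² gives -0.4Δₜ = -0.4 × (4/9) × 178 = -32 kJ/mol.
OSPE = -107 − (-32) = -75 kJ/mol.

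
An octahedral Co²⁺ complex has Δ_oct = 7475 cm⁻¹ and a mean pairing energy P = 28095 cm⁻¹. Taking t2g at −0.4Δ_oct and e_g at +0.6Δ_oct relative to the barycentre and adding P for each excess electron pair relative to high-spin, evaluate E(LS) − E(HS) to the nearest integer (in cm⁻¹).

Co is in group 9, so Co²⁺ is d⁷ (9 − 2 = 7).
High-spin d⁷ fills as t2g^5 e_g^2 with CFSE 5(−0.4) + 2(+0.6) = -0.8Δ_oct = -5980 cm⁻¹.
For low-spin the configuration is t2g^6 e_g^1: orbital energy -1.8 × 7475 = -13455 cm⁻¹, and 1 additional pair relative to high-spin adds 28095 cm⁻¹, giving 14640 cm⁻¹.
Thus E(LS) − E(HS) = 20620 cm⁻¹.

20620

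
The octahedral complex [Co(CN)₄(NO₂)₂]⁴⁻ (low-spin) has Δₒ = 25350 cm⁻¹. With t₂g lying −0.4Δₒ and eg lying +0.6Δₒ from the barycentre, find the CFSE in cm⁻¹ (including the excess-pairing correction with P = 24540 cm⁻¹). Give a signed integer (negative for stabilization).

-21090

Ligand charges: 4×(-1) from CN⁻ and 2×(-1) from NO₂⁻ sum to -6; with overall charge -4, Co is +2.
Co sits in group 9; removing 2 electrons leaves Co²⁺ with 9 − 2 = 7 d electrons.
Configuration: t₂g⁶ eg¹.
The orbital stabilization is -1.8Δₒ = -1.8 × 25350 = -45630 cm⁻¹.
Pairing penalty: 3 pairs vs 2 in the high-spin reference → 1 extra × P = 24540 cm⁻¹.
Overall CFSE = -45630 + 24540 = -21090 cm⁻¹.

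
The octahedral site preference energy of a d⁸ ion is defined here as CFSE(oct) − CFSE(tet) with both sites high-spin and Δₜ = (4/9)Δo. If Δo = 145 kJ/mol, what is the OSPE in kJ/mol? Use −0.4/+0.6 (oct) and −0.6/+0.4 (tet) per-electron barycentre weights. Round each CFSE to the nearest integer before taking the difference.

-122

Octahedral (high-spin): t2g^6 e_g^2, CFSE = 6(−0.4) + 2(+0.6) = -1.2Δo = -1.2 × 145 = -174 kJ/mol.
In a tetrahedral site the filling is e^4 t2^4: CFSE(tet) = -0.8Δₜ = -0.8 × (4/9)(145) = -52 kJ/mol.
Subtracting, OSPE = -174 − (-52) = -122 kJ/mol.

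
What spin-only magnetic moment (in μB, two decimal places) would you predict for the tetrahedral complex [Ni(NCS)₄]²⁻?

2.83 μB

Each NCS⁻ contributes -1; 4 × (-1) = -4. With overall charge -2, Ni is in the +2 oxidation state.
Ni is in group 10, so Ni²⁺ is d⁸ (10 − 2 = 8).
Tetrahedral fields are weak (Δₜ ≈ 4/9 Δₒ), so electrons fill high-spin.
Configuration: e^4 t2^4 → 2 unpaired electrons.
μ(spin-only) = √[2(2+2)] = √8 ≈ 2.83 μB.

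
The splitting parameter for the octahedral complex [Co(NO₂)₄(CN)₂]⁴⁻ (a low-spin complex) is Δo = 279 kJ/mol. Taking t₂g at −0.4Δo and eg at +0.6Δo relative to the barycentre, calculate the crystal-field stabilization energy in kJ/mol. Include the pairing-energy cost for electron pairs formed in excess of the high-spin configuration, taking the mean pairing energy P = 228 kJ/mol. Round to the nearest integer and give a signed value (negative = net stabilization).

-274

Ligand charges: 4×(-1) from NO₂⁻ and 2×(-1) from CN⁻ sum to -6; with overall charge -4, Co is +2.
Co sits in group 9; removing 2 electrons leaves Co²⁺ with 9 − 2 = 7 d electrons.
Electron filling gives t₂g⁶ eg¹.
CFSE(orbital) = 6×(-0.4Δo) + 1×(0.6Δo) = -1.8Δo; with Δo = 279 kJ/mol that is -502 kJ/mol.
High-spin d⁷ would be t₂g⁵ eg² with 2 pairs; low-spin has 3, so 1 excess pair costs +1P = +228 kJ/mol.
Net CFSE = -502 + 228 = -274 kJ/mol.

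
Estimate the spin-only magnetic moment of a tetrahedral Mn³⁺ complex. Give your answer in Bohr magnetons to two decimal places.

4.90 Bohr magnetons

Mn sits in group 7; removing 3 electrons leaves Mn³⁺ with 7 − 3 = 4 d electrons.
With tetrahedral geometry the complex is necessarily high-spin.
Configuration: e^2 t2^2 → 4 unpaired electrons.
μ(spin-only) = √[4(4+2)] = √24 ≈ 4.90 Bohr magnetons.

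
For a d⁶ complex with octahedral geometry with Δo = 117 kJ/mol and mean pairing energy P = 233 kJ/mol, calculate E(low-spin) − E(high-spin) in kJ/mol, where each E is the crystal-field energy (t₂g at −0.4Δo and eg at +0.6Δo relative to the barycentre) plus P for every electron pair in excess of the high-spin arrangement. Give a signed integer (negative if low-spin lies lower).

232

High-spin: t₂g⁴ eg², CFSE = -0.4Δo = -47 kJ/mol.
Low-spin: t₂g⁶ eg⁰, orbital CFSE = -2.4Δo = -281 kJ/mol; plus 2 excess pairs × P = +466 kJ/mol; total 185 kJ/mol.
The difference is 185 − (-47) = 232 kJ/mol, so high-spin lies lower.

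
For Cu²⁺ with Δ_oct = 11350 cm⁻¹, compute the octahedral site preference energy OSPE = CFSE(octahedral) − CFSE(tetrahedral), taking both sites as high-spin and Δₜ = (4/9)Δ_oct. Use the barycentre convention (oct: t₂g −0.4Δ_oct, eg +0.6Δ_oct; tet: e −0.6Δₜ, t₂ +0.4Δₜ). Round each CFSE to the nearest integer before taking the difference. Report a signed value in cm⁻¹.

Cu is in group 11, so Cu²⁺ is d⁹ (11 − 2 = 9).
Octahedral high-spin t2g^6 e_g^3: CFSE = -0.6 × 11350 = -6810 cm⁻¹.
Tetrahedral e^4 t2^5 gives -0.4Δₜ = -0.4 × (4/9) × 11350 = -2018 cm⁻¹.
OSPE = -6810 − (-2018) = -4792 cm⁻¹.

-4792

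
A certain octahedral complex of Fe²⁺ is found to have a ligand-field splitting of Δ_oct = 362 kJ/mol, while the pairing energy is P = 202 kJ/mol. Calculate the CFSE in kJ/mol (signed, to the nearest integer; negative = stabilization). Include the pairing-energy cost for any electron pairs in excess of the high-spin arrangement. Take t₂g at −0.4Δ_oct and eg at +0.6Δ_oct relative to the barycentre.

-465

Fe is in group 8, so Fe²⁺ is d⁶ (8 − 2 = 6).
Here Δ_oct > P (362 > 202), so the low-spin state is favoured.
Filling d⁶ accordingly: t₂g⁶ eg⁰.
Orbital CFSE = -2.4Δ_oct = -2.4 × 362 = -869 kJ/mol.
Excess pairs vs high-spin: 3 − 1 = 2; pairing cost = +404 kJ/mol.
Net CFSE = -869 + 404 = -465 kJ/mol.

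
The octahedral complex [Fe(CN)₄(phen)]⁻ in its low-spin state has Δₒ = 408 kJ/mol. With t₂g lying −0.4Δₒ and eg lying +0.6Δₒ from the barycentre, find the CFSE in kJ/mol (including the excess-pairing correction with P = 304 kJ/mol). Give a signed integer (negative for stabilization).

-208

Ligand charges: 4×(-1) from CN⁻ and 1×(+0) from phen sum to -4; with overall charge -1, Fe is +3.
Group 8 minus oxidation state +3 gives a d⁵ configuration for Fe³⁺.
The d⁵ electrons fill as t₂g⁵ eg⁰.
Orbital CFSE = 5(-0.4) + 0(0.6) = -2.0Δₒ = -2.0 × 408 = -816 kJ/mol.
High-spin d⁵ would be t₂g³ eg² with 0 pairs; low-spin has 2, so 2 excess pairs cost +2P = +608 kJ/mol.
Overall CFSE = -816 + 608 = -208 kJ/mol.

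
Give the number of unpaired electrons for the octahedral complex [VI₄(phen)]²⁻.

3

Ligand charges: 4×(-1) from I⁻ and 1×(+0) from phen sum to -4; with overall charge -2, V is +2.
V is in group 5, so V²⁺ is d³ (5 − 2 = 3).
Configuration: t₂g³ eg⁰, giving 3 unpaired electrons.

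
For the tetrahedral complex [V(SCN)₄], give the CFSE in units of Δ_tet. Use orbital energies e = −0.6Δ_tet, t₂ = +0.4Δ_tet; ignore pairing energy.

Each SCN⁻ contributes -1; 4 × (-1) = -4. With overall charge +0, V is in the +4 oxidation state.
V sits in group 5; removing 4 electrons leaves V⁴⁺ with 5 − 4 = 1 d electrons.
With tetrahedral geometry the complex is necessarily high-spin.
Configuration: e¹ t₂⁰.
CFSE = 1(-0.6Δ_tet) + 0(0.4Δ_tet) = -0.6Δ_tet + 0.0Δ_tet = -0.6Δ_tet.

-0.6 Δ_tet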